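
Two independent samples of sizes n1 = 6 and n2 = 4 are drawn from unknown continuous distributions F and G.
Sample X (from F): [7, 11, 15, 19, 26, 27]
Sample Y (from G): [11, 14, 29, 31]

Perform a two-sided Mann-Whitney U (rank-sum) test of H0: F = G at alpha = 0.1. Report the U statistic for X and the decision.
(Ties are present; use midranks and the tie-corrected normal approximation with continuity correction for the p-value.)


Step 1: Combine and sort all 10 observations; assign midranks.
sorted (value, group): (7,X), (11,X), (11,Y), (14,Y), (15,X), (19,X), (26,X), (27,X), (29,Y), (31,Y)
ranks: 7->1, 11->2.5, 11->2.5, 14->4, 15->5, 19->6, 26->7, 27->8, 29->9, 31->10
Step 2: Rank sum for X: R1 = 1 + 2.5 + 5 + 6 + 7 + 8 = 29.5.
Step 3: U_X = R1 - n1(n1+1)/2 = 29.5 - 6*7/2 = 29.5 - 21 = 8.5.
       U_Y = n1*n2 - U_X = 24 - 8.5 = 15.5.
Step 4: Ties are present, so use the tie-corrected normal approximation (with continuity correction) for the p-value.
Step 5: p-value = 0.521166; compare to alpha = 0.1. fail to reject H0.

U_X = 8.5, p = 0.521166, fail to reject H0 at alpha = 0.1.


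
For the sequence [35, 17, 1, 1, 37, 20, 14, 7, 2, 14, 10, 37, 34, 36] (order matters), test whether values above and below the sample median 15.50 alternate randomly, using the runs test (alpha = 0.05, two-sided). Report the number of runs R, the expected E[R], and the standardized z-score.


Step 1: Compute median = 15.50; label A = above, B = below.
Labels in order: AABBAABBBBBAAA  (n_A = 7, n_B = 7)
Step 2: Count runs R = 5.
Step 3: Under H0 (random ordering), E[R] = 2*n_A*n_B/(n_A+n_B) + 1 = 2*7*7/14 + 1 = 8.0000.
        Var[R] = 2*n_A*n_B*(2*n_A*n_B - n_A - n_B) / ((n_A+n_B)^2 * (n_A+n_B-1)) = 8232/2548 = 3.2308.
        SD[R] = 1.7974.
Step 4: Continuity-corrected z = (R + 0.5 - E[R]) / SD[R] = (5 + 0.5 - 8.0000) / 1.7974 = -1.3909.
Step 5: Two-sided p-value via normal approximation = 2*(1 - Phi(|z|)) = 0.164264.
Step 6: alpha = 0.05. fail to reject H0.

R = 5, z = -1.3909, p = 0.164264, fail to reject H0.


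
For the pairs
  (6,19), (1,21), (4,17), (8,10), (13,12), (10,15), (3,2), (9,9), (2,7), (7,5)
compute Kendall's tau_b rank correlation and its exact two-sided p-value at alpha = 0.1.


Step 1: Enumerate the 45 unordered pairs (i,j) with i<j and classify each by sign(x_j-x_i) * sign(y_j-y_i).
  (1,2):dx=-5,dy=+2->D; (1,3):dx=-2,dy=-2->C; (1,4):dx=+2,dy=-9->D; (1,5):dx=+7,dy=-7->D
  (1,6):dx=+4,dy=-4->D; (1,7):dx=-3,dy=-17->C; (1,8):dx=+3,dy=-10->D; (1,9):dx=-4,dy=-12->C
  (1,10):dx=+1,dy=-14->D; (2,3):dx=+3,dy=-4->D; (2,4):dx=+7,dy=-11->D; (2,5):dx=+12,dy=-9->D
  (2,6):dx=+9,dy=-6->D; (2,7):dx=+2,dy=-19->D; (2,8):dx=+8,dy=-12->D; (2,9):dx=+1,dy=-14->D
  (2,10):dx=+6,dy=-16->D; (3,4):dx=+4,dy=-7->D; (3,5):dx=+9,dy=-5->D; (3,6):dx=+6,dy=-2->D
  (3,7):dx=-1,dy=-15->C; (3,8):dx=+5,dy=-8->D; (3,9):dx=-2,dy=-10->C; (3,10):dx=+3,dy=-12->D
  (4,5):dx=+5,dy=+2->C; (4,6):dx=+2,dy=+5->C; (4,7):dx=-5,dy=-8->C; (4,8):dx=+1,dy=-1->D
  (4,9):dx=-6,dy=-3->C; (4,10):dx=-1,dy=-5->C; (5,6):dx=-3,dy=+3->D; (5,7):dx=-10,dy=-10->C
  (5,8):dx=-4,dy=-3->C; (5,9):dx=-11,dy=-5->C; (5,10):dx=-6,dy=-7->C; (6,7):dx=-7,dy=-13->C
  (6,8):dx=-1,dy=-6->C; (6,9):dx=-8,dy=-8->C; (6,10):dx=-3,dy=-10->C; (7,8):dx=+6,dy=+7->C
  (7,9):dx=-1,dy=+5->D; (7,10):dx=+4,dy=+3->C; (8,9):dx=-7,dy=-2->C; (8,10):dx=-2,dy=-4->C
  (9,10):dx=+5,dy=-2->D
Step 2: C = 22, D = 23, total pairs = 45.
Step 3: tau = (C - D)/(n(n-1)/2) = (22 - 23)/45 = -0.022222.
Step 4: Exact two-sided p-value (enumerate n! = 3628800 permutations of y under H0): p = 1.000000.
Step 5: alpha = 0.1. fail to reject H0.

tau_b = -0.0222 (C=22, D=23), p = 1.000000, fail to reject H0.


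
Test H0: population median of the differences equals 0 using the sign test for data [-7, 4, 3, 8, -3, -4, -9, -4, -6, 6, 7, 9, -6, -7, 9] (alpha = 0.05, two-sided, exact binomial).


Step 1: Discard zero differences. Original n = 15; n_eff = number of nonzero differences = 15.
Nonzero differences (with sign): -7, +4, +3, +8, -3, -4, -9, -4, -6, +6, +7, +9, -6, -7, +9
Step 2: Count signs: positive = 7, negative = 8.
Step 3: Under H0: P(positive) = 0.5, so the number of positives S ~ Bin(15, 0.5).
Step 4: Two-sided exact p-value = sum of Bin(15,0.5) probabilities at or below the observed probability = 1.000000.
Step 5: alpha = 0.05. fail to reject H0.

n_eff = 15, pos = 7, neg = 8, p = 1.000000, fail to reject H0.


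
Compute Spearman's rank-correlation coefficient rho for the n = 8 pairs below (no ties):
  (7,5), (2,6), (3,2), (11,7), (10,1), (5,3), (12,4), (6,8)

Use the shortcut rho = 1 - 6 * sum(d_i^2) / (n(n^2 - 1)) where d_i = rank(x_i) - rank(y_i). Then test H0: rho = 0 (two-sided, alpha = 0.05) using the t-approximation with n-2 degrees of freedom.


Step 1: Rank x and y separately (midranks; no ties here).
rank(x): 7->5, 2->1, 3->2, 11->7, 10->6, 5->3, 12->8, 6->4
rank(y): 5->5, 6->6, 2->2, 7->7, 1->1, 3->3, 4->4, 8->8
Step 2: d_i = R_x(i) - R_y(i); compute d_i^2.
  (5-5)^2=0, (1-6)^2=25, (2-2)^2=0, (7-7)^2=0, (6-1)^2=25, (3-3)^2=0, (8-4)^2=16, (4-8)^2=16
sum(d^2) = 82.
Step 3: rho = 1 - 6*82 / (8*(8^2 - 1)) = 1 - 492/504 = 0.023810.
Step 4: Under H0, t = rho * sqrt((n-2)/(1-rho^2)) = 0.0583 ~ t(6).
Step 5: Two-sided p-value from the t-distribution with 6 df = 0.955374.
Step 6: alpha = 0.05. fail to reject H0.

rho = 0.0238, p = 0.955374, fail to reject H0 at alpha = 0.05.


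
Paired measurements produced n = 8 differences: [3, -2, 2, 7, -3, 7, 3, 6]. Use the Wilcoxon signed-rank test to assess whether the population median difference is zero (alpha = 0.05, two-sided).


Step 1: Drop any zero differences (none here) and take |d_i|.
|d| = [3, 2, 2, 7, 3, 7, 3, 6]
Step 2: Midrank |d_i| (ties get averaged ranks).
ranks: |3|->4, |2|->1.5, |2|->1.5, |7|->7.5, |3|->4, |7|->7.5, |3|->4, |6|->6
Step 3: Attach original signs; sum ranks with positive sign and with negative sign.
W+ = 4 + 1.5 + 7.5 + 7.5 + 4 + 6 = 30.5
W- = 1.5 + 4 = 5.5
(Check: W+ + W- = 36 should equal n(n+1)/2 = 36.)
Step 4: Test statistic W = min(W+, W-) = 5.5.
Step 5: Ties in |d|, so use the tie-corrected normal approximation.
        E[W] = n(n+1)/4 = 8*9/4 = 18.
        Tie groups: |d|=2 (t=2), |d|=3 (t=3), |d|=7 (t=2); sum(t^3 - t) = 36.
        Var[W] = n(n+1)(2n+1)/24 - sum(t^3-t)/48 = 1224/24 - 36/48 = 50.25.
        z = (W - E[W]) / sqrt(Var[W]) = (5.5 - 18) / 7.0887 = -1.7634.
        Two-sided p = 2*Phi(z) = 0.077839.
Step 6: alpha = 0.05. fail to reject H0.

W+ = 30.5, W- = 5.5, W = min = 5.5, p = 0.077839, fail to reject H0.


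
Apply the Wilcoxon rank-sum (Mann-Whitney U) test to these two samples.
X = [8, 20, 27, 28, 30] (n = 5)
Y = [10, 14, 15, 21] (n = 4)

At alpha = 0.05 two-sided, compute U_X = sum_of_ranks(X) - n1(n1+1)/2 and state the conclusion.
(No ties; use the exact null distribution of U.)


Step 1: Combine and sort all 9 observations; assign midranks.
sorted (value, group): (8,X), (10,Y), (14,Y), (15,Y), (20,X), (21,Y), (27,X), (28,X), (30,X)
ranks: 8->1, 10->2, 14->3, 15->4, 20->5, 21->6, 27->7, 28->8, 30->9
Step 2: Rank sum for X: R1 = 1 + 5 + 7 + 8 + 9 = 30.
Step 3: U_X = R1 - n1(n1+1)/2 = 30 - 5*6/2 = 30 - 15 = 15.
       U_Y = n1*n2 - U_X = 20 - 15 = 5.
Step 4: No ties, so the exact null distribution of U (based on enumerating the C(9,5) = 126 equally likely rank assignments) gives the two-sided p-value.
Step 5: p-value = 0.285714; compare to alpha = 0.05. fail to reject H0.

U_X = 15, p = 0.285714, fail to reject H0 at alpha = 0.05.


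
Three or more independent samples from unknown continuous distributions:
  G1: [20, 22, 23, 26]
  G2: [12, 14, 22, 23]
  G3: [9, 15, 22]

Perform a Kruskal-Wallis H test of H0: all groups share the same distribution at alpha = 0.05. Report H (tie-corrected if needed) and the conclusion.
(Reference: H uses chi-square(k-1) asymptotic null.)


Step 1: Combine all N = 11 observations and assign midranks.
sorted (value, group, rank): (9,G3,1), (12,G2,2), (14,G2,3), (15,G3,4), (20,G1,5), (22,G1,7), (22,G2,7), (22,G3,7), (23,G1,9.5), (23,G2,9.5), (26,G1,11)
Step 2: Sum ranks within each group.
R_1 = 32.5 (n_1 = 4)
R_2 = 21.5 (n_2 = 4)
R_3 = 12 (n_3 = 3)
Step 3: H = 12/(N(N+1)) * sum(R_i^2/n_i) - 3(N+1)
     = 12/(11*12) * (32.5^2/4 + 21.5^2/4 + 12^2/3) - 3*12
     = 0.090909 * 427.625 - 36
     = 2.875000.
Step 4: Ties present; correction factor C = 1 - 30/(11^3 - 11) = 0.977273. Corrected H = 2.875000 / 0.977273 = 2.941860.
Step 5: Under H0, H ~ chi^2(2); p-value = 0.229712.
Step 6: alpha = 0.05. fail to reject H0.

H = 2.9419, df = 2, p = 0.229712, fail to reject H0.


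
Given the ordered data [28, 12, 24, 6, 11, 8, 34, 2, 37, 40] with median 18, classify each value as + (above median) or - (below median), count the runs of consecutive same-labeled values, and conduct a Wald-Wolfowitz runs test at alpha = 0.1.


Step 1: Compute median = 18; label A = above, B = below.
Labels in order: ABABBBABAA  (n_A = 5, n_B = 5)
Step 2: Count runs R = 7.
Step 3: Under H0 (random ordering), E[R] = 2*n_A*n_B/(n_A+n_B) + 1 = 2*5*5/10 + 1 = 6.0000.
        Var[R] = 2*n_A*n_B*(2*n_A*n_B - n_A - n_B) / ((n_A+n_B)^2 * (n_A+n_B-1)) = 2000/900 = 2.2222.
        SD[R] = 1.4907.
Step 4: Continuity-corrected z = (R - 0.5 - E[R]) / SD[R] = (7 - 0.5 - 6.0000) / 1.4907 = 0.3354.
Step 5: Two-sided p-value via normal approximation = 2*(1 - Phi(|z|)) = 0.737316.
Step 6: alpha = 0.1. fail to reject H0.

R = 7, z = 0.3354, p = 0.737316, fail to reject H0.


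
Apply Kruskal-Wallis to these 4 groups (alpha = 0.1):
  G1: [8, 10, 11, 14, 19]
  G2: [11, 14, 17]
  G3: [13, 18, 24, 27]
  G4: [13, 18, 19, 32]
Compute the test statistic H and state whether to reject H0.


Step 1: Combine all N = 16 observations and assign midranks.
sorted (value, group, rank): (8,G1,1), (10,G1,2), (11,G1,3.5), (11,G2,3.5), (13,G3,5.5), (13,G4,5.5), (14,G1,7.5), (14,G2,7.5), (17,G2,9), (18,G3,10.5), (18,G4,10.5), (19,G1,12.5), (19,G4,12.5), (24,G3,14), (27,G3,15), (32,G4,16)
Step 2: Sum ranks within each group.
R_1 = 26.5 (n_1 = 5)
R_2 = 20 (n_2 = 3)
R_3 = 45 (n_3 = 4)
R_4 = 44.5 (n_4 = 4)
Step 3: H = 12/(N(N+1)) * sum(R_i^2/n_i) - 3(N+1)
     = 12/(16*17) * (26.5^2/5 + 20^2/3 + 45^2/4 + 44.5^2/4) - 3*17
     = 0.044118 * 1275.1 - 51
     = 5.254228.
Step 4: Ties present; correction factor C = 1 - 30/(16^3 - 16) = 0.992647. Corrected H = 5.254228 / 0.992647 = 5.293148.
Step 5: Under H0, H ~ chi^2(3); p-value = 0.151548.
Step 6: alpha = 0.1. fail to reject H0.

H = 5.2931, df = 3, p = 0.151548, fail to reject H0.


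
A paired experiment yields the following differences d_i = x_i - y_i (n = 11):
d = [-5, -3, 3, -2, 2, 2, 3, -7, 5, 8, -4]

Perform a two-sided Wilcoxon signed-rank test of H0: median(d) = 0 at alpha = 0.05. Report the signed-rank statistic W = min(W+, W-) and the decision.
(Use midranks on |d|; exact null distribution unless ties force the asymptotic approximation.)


Step 1: Drop any zero differences (none here) and take |d_i|.
|d| = [5, 3, 3, 2, 2, 2, 3, 7, 5, 8, 4]
Step 2: Midrank |d_i| (ties get averaged ranks).
ranks: |5|->8.5, |3|->5, |3|->5, |2|->2, |2|->2, |2|->2, |3|->5, |7|->10, |5|->8.5, |8|->11, |4|->7
Step 3: Attach original signs; sum ranks with positive sign and with negative sign.
W+ = 5 + 2 + 2 + 5 + 8.5 + 11 = 33.5
W- = 8.5 + 5 + 2 + 10 + 7 = 32.5
(Check: W+ + W- = 66 should equal n(n+1)/2 = 66.)
Step 4: Test statistic W = min(W+, W-) = 32.5.
Step 5: Ties in |d|, so use the tie-corrected normal approximation.
        E[W] = n(n+1)/4 = 11*12/4 = 33.
        Tie groups: |d|=2 (t=3), |d|=3 (t=3), |d|=5 (t=2); sum(t^3 - t) = 54.
        Var[W] = n(n+1)(2n+1)/24 - sum(t^3-t)/48 = 3036/24 - 54/48 = 125.375.
        z = (W - E[W]) / sqrt(Var[W]) = (32.5 - 33) / 11.1971 = -0.0447.
        Two-sided p = 2*Phi(z) = 0.964383.
Step 6: alpha = 0.05. fail to reject H0.

W+ = 33.5, W- = 32.5, W = min = 32.5, p = 0.964383, fail to reject H0.


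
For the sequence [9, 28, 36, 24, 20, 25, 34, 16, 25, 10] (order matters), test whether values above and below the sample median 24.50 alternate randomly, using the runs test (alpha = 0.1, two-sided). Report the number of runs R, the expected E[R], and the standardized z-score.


Step 1: Compute median = 24.50; label A = above, B = below.
Labels in order: BAABBAABAB  (n_A = 5, n_B = 5)
Step 2: Count runs R = 7.
Step 3: Under H0 (random ordering), E[R] = 2*n_A*n_B/(n_A+n_B) + 1 = 2*5*5/10 + 1 = 6.0000.
        Var[R] = 2*n_A*n_B*(2*n_A*n_B - n_A - n_B) / ((n_A+n_B)^2 * (n_A+n_B-1)) = 2000/900 = 2.2222.
        SD[R] = 1.4907.
Step 4: Continuity-corrected z = (R - 0.5 - E[R]) / SD[R] = (7 - 0.5 - 6.0000) / 1.4907 = 0.3354.
Step 5: Two-sided p-value via normal approximation = 2*(1 - Phi(|z|)) = 0.737316.
Step 6: alpha = 0.1. fail to reject H0.

R = 7, z = 0.3354, p = 0.737316, fail to reject H0.


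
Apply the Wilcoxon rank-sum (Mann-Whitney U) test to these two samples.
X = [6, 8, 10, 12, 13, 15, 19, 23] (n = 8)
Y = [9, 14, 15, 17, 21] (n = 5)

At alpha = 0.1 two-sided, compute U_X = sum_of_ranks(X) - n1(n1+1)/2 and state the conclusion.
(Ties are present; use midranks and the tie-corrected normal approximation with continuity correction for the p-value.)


Step 1: Combine and sort all 13 observations; assign midranks.
sorted (value, group): (6,X), (8,X), (9,Y), (10,X), (12,X), (13,X), (14,Y), (15,X), (15,Y), (17,Y), (19,X), (21,Y), (23,X)
ranks: 6->1, 8->2, 9->3, 10->4, 12->5, 13->6, 14->7, 15->8.5, 15->8.5, 17->10, 19->11, 21->12, 23->13
Step 2: Rank sum for X: R1 = 1 + 2 + 4 + 5 + 6 + 8.5 + 11 + 13 = 50.5.
Step 3: U_X = R1 - n1(n1+1)/2 = 50.5 - 8*9/2 = 50.5 - 36 = 14.5.
       U_Y = n1*n2 - U_X = 40 - 14.5 = 25.5.
Step 4: Ties are present, so use the tie-corrected normal approximation (with continuity correction) for the p-value.
Step 5: p-value = 0.463600; compare to alpha = 0.1. fail to reject H0.

U_X = 14.5, p = 0.463600, fail to reject H0 at alpha = 0.1.


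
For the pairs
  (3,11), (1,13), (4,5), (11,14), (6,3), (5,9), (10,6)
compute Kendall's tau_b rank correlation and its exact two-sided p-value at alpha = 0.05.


Step 1: Enumerate the 21 unordered pairs (i,j) with i<j and classify each by sign(x_j-x_i) * sign(y_j-y_i).
  (1,2):dx=-2,dy=+2->D; (1,3):dx=+1,dy=-6->D; (1,4):dx=+8,dy=+3->C; (1,5):dx=+3,dy=-8->D
  (1,6):dx=+2,dy=-2->D; (1,7):dx=+7,dy=-5->D; (2,3):dx=+3,dy=-8->D; (2,4):dx=+10,dy=+1->C
  (2,5):dx=+5,dy=-10->D; (2,6):dx=+4,dy=-4->D; (2,7):dx=+9,dy=-7->D; (3,4):dx=+7,dy=+9->C
  (3,5):dx=+2,dy=-2->D; (3,6):dx=+1,dy=+4->C; (3,7):dx=+6,dy=+1->C; (4,5):dx=-5,dy=-11->C
  (4,6):dx=-6,dy=-5->C; (4,7):dx=-1,dy=-8->C; (5,6):dx=-1,dy=+6->D; (5,7):dx=+4,dy=+3->C
  (6,7):dx=+5,dy=-3->D
Step 2: C = 9, D = 12, total pairs = 21.
Step 3: tau = (C - D)/(n(n-1)/2) = (9 - 12)/21 = -0.142857.
Step 4: Exact two-sided p-value (enumerate n! = 5040 permutations of y under H0): p = 0.772619.
Step 5: alpha = 0.05. fail to reject H0.

tau_b = -0.1429 (C=9, D=12), p = 0.772619, fail to reject H0.


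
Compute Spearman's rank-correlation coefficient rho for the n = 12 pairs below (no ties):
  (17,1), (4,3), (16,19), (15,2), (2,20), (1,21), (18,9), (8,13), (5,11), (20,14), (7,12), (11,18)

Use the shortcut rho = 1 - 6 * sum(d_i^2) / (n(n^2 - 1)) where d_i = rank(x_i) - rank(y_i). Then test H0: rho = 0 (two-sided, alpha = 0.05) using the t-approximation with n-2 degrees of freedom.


Step 1: Rank x and y separately (midranks; no ties here).
rank(x): 17->10, 4->3, 16->9, 15->8, 2->2, 1->1, 18->11, 8->6, 5->4, 20->12, 7->5, 11->7
rank(y): 1->1, 3->3, 19->10, 2->2, 20->11, 21->12, 9->4, 13->7, 11->5, 14->8, 12->6, 18->9
Step 2: d_i = R_x(i) - R_y(i); compute d_i^2.
  (10-1)^2=81, (3-3)^2=0, (9-10)^2=1, (8-2)^2=36, (2-11)^2=81, (1-12)^2=121, (11-4)^2=49, (6-7)^2=1, (4-5)^2=1, (12-8)^2=16, (5-6)^2=1, (7-9)^2=4
sum(d^2) = 392.
Step 3: rho = 1 - 6*392 / (12*(12^2 - 1)) = 1 - 2352/1716 = -0.370629.
Step 4: Under H0, t = rho * sqrt((n-2)/(1-rho^2)) = -1.2619 ~ t(10).
Step 5: Two-sided p-value from the t-distribution with 10 df = 0.235621.
Step 6: alpha = 0.05. fail to reject H0.

rho = -0.3706, p = 0.235621, fail to reject H0 at alpha = 0.05.


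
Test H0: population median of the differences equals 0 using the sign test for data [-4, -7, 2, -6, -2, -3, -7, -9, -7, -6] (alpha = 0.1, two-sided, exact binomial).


Step 1: Discard zero differences. Original n = 10; n_eff = number of nonzero differences = 10.
Nonzero differences (with sign): -4, -7, +2, -6, -2, -3, -7, -9, -7, -6
Step 2: Count signs: positive = 1, negative = 9.
Step 3: Under H0: P(positive) = 0.5, so the number of positives S ~ Bin(10, 0.5).
Step 4: Two-sided exact p-value = sum of Bin(10,0.5) probabilities at or below the observed probability = 0.021484.
Step 5: alpha = 0.1. reject H0.

n_eff = 10, pos = 1, neg = 9, p = 0.021484, reject H0.


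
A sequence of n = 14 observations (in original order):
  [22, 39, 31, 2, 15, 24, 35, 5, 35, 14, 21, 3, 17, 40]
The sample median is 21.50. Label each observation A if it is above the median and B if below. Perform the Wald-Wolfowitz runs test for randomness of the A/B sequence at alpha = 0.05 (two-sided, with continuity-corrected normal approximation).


Step 1: Compute median = 21.50; label A = above, B = below.
Labels in order: AAABBAABABBBBA  (n_A = 7, n_B = 7)
Step 2: Count runs R = 7.
Step 3: Under H0 (random ordering), E[R] = 2*n_A*n_B/(n_A+n_B) + 1 = 2*7*7/14 + 1 = 8.0000.
        Var[R] = 2*n_A*n_B*(2*n_A*n_B - n_A - n_B) / ((n_A+n_B)^2 * (n_A+n_B-1)) = 8232/2548 = 3.2308.
        SD[R] = 1.7974.
Step 4: Continuity-corrected z = (R + 0.5 - E[R]) / SD[R] = (7 + 0.5 - 8.0000) / 1.7974 = -0.2782.
Step 5: Two-sided p-value via normal approximation = 2*(1 - Phi(|z|)) = 0.780879.
Step 6: alpha = 0.05. fail to reject H0.

R = 7, z = -0.2782, p = 0.780879, fail to reject H0.


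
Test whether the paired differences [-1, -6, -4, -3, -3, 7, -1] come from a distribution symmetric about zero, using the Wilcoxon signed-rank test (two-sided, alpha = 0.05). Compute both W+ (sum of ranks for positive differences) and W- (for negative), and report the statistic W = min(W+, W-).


Step 1: Drop any zero differences (none here) and take |d_i|.
|d| = [1, 6, 4, 3, 3, 7, 1]
Step 2: Midrank |d_i| (ties get averaged ranks).
ranks: |1|->1.5, |6|->6, |4|->5, |3|->3.5, |3|->3.5, |7|->7, |1|->1.5
Step 3: Attach original signs; sum ranks with positive sign and with negative sign.
W+ = 7 = 7
W- = 1.5 + 6 + 5 + 3.5 + 3.5 + 1.5 = 21
(Check: W+ + W- = 28 should equal n(n+1)/2 = 28.)
Step 4: Test statistic W = min(W+, W-) = 7.
Step 5: Ties in |d|, so use the tie-corrected normal approximation.
        E[W] = n(n+1)/4 = 7*8/4 = 14.
        Tie groups: |d|=1 (t=2), |d|=3 (t=2); sum(t^3 - t) = 12.
        Var[W] = n(n+1)(2n+1)/24 - sum(t^3-t)/48 = 840/24 - 12/48 = 34.75.
        z = (W - E[W]) / sqrt(Var[W]) = (7 - 14) / 5.8949 = -1.1875.
        Two-sided p = 2*Phi(z) = 0.235044.
Step 6: alpha = 0.05. fail to reject H0.

W+ = 7, W- = 21, W = min = 7, p = 0.235044, fail to reject H0.


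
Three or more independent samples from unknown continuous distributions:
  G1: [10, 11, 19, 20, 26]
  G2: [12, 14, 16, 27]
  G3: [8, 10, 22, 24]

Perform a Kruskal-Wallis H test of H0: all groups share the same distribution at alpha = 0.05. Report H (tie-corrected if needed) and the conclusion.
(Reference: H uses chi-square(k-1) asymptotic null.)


Step 1: Combine all N = 13 observations and assign midranks.
sorted (value, group, rank): (8,G3,1), (10,G1,2.5), (10,G3,2.5), (11,G1,4), (12,G2,5), (14,G2,6), (16,G2,7), (19,G1,8), (20,G1,9), (22,G3,10), (24,G3,11), (26,G1,12), (27,G2,13)
Step 2: Sum ranks within each group.
R_1 = 35.5 (n_1 = 5)
R_2 = 31 (n_2 = 4)
R_3 = 24.5 (n_3 = 4)
Step 3: H = 12/(N(N+1)) * sum(R_i^2/n_i) - 3(N+1)
     = 12/(13*14) * (35.5^2/5 + 31^2/4 + 24.5^2/4) - 3*14
     = 0.065934 * 642.362 - 42
     = 0.353571.
Step 4: Ties present; correction factor C = 1 - 6/(13^3 - 13) = 0.997253. Corrected H = 0.353571 / 0.997253 = 0.354545.
Step 5: Under H0, H ~ chi^2(2); p-value = 0.837551.
Step 6: alpha = 0.05. fail to reject H0.

H = 0.3545, df = 2, p = 0.837551, fail to reject H0.


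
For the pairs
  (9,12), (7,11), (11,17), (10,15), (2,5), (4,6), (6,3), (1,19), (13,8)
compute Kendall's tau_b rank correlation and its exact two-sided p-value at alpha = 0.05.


Step 1: Enumerate the 36 unordered pairs (i,j) with i<j and classify each by sign(x_j-x_i) * sign(y_j-y_i).
  (1,2):dx=-2,dy=-1->C; (1,3):dx=+2,dy=+5->C; (1,4):dx=+1,dy=+3->C; (1,5):dx=-7,dy=-7->C
  (1,6):dx=-5,dy=-6->C; (1,7):dx=-3,dy=-9->C; (1,8):dx=-8,dy=+7->D; (1,9):dx=+4,dy=-4->D
  (2,3):dx=+4,dy=+6->C; (2,4):dx=+3,dy=+4->C; (2,5):dx=-5,dy=-6->C; (2,6):dx=-3,dy=-5->C
  (2,7):dx=-1,dy=-8->C; (2,8):dx=-6,dy=+8->D; (2,9):dx=+6,dy=-3->D; (3,4):dx=-1,dy=-2->C
  (3,5):dx=-9,dy=-12->C; (3,6):dx=-7,dy=-11->C; (3,7):dx=-5,dy=-14->C; (3,8):dx=-10,dy=+2->D
  (3,9):dx=+2,dy=-9->D; (4,5):dx=-8,dy=-10->C; (4,6):dx=-6,dy=-9->C; (4,7):dx=-4,dy=-12->C
  (4,8):dx=-9,dy=+4->D; (4,9):dx=+3,dy=-7->D; (5,6):dx=+2,dy=+1->C; (5,7):dx=+4,dy=-2->D
  (5,8):dx=-1,dy=+14->D; (5,9):dx=+11,dy=+3->C; (6,7):dx=+2,dy=-3->D; (6,8):dx=-3,dy=+13->D
  (6,9):dx=+9,dy=+2->C; (7,8):dx=-5,dy=+16->D; (7,9):dx=+7,dy=+5->C; (8,9):dx=+12,dy=-11->D
Step 2: C = 22, D = 14, total pairs = 36.
Step 3: tau = (C - D)/(n(n-1)/2) = (22 - 14)/36 = 0.222222.
Step 4: Exact two-sided p-value (enumerate n! = 362880 permutations of y under H0): p = 0.476709.
Step 5: alpha = 0.05. fail to reject H0.

tau_b = 0.2222 (C=22, D=14), p = 0.476709, fail to reject H0.


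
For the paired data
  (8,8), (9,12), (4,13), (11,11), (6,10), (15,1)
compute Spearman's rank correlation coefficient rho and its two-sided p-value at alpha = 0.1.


Step 1: Rank x and y separately (midranks; no ties here).
rank(x): 8->3, 9->4, 4->1, 11->5, 6->2, 15->6
rank(y): 8->2, 12->5, 13->6, 11->4, 10->3, 1->1
Step 2: d_i = R_x(i) - R_y(i); compute d_i^2.
  (3-2)^2=1, (4-5)^2=1, (1-6)^2=25, (5-4)^2=1, (2-3)^2=1, (6-1)^2=25
sum(d^2) = 54.
Step 3: rho = 1 - 6*54 / (6*(6^2 - 1)) = 1 - 324/210 = -0.542857.
Step 4: Under H0, t = rho * sqrt((n-2)/(1-rho^2)) = -1.2928 ~ t(4).
Step 5: Two-sided p-value from the t-distribution with 4 df = 0.265703.
Step 6: alpha = 0.1. fail to reject H0.

rho = -0.5429, p = 0.265703, fail to reject H0 at alpha = 0.1.


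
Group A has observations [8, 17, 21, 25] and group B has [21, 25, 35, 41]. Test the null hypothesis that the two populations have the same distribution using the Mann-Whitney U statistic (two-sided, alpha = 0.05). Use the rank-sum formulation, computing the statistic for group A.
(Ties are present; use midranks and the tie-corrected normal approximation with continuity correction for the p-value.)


Step 1: Combine and sort all 8 observations; assign midranks.
sorted (value, group): (8,X), (17,X), (21,X), (21,Y), (25,X), (25,Y), (35,Y), (41,Y)
ranks: 8->1, 17->2, 21->3.5, 21->3.5, 25->5.5, 25->5.5, 35->7, 41->8
Step 2: Rank sum for X: R1 = 1 + 2 + 3.5 + 5.5 = 12.
Step 3: U_X = R1 - n1(n1+1)/2 = 12 - 4*5/2 = 12 - 10 = 2.
       U_Y = n1*n2 - U_X = 16 - 2 = 14.
Step 4: Ties are present, so use the tie-corrected normal approximation (with continuity correction) for the p-value.
Step 5: p-value = 0.108063; compare to alpha = 0.05. fail to reject H0.

U_X = 2, p = 0.108063, fail to reject H0 at alpha = 0.05.


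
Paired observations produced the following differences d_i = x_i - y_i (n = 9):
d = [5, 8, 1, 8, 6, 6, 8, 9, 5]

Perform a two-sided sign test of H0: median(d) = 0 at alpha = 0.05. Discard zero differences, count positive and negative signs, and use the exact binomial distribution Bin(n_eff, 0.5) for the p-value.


Step 1: Discard zero differences. Original n = 9; n_eff = number of nonzero differences = 9.
Nonzero differences (with sign): +5, +8, +1, +8, +6, +6, +8, +9, +5
Step 2: Count signs: positive = 9, negative = 0.
Step 3: Under H0: P(positive) = 0.5, so the number of positives S ~ Bin(9, 0.5).
Step 4: Two-sided exact p-value = sum of Bin(9,0.5) probabilities at or below the observed probability = 0.003906.
Step 5: alpha = 0.05. reject H0.

n_eff = 9, pos = 9, neg = 0, p = 0.003906, reject H0.


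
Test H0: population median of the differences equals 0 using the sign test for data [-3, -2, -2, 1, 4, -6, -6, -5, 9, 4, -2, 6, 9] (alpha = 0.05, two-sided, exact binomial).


Step 1: Discard zero differences. Original n = 13; n_eff = number of nonzero differences = 13.
Nonzero differences (with sign): -3, -2, -2, +1, +4, -6, -6, -5, +9, +4, -2, +6, +9
Step 2: Count signs: positive = 6, negative = 7.
Step 3: Under H0: P(positive) = 0.5, so the number of positives S ~ Bin(13, 0.5).
Step 4: Two-sided exact p-value = sum of Bin(13,0.5) probabilities at or below the observed probability = 1.000000.
Step 5: alpha = 0.05. fail to reject H0.

n_eff = 13, pos = 6, neg = 7, p = 1.000000, fail to reject H0.


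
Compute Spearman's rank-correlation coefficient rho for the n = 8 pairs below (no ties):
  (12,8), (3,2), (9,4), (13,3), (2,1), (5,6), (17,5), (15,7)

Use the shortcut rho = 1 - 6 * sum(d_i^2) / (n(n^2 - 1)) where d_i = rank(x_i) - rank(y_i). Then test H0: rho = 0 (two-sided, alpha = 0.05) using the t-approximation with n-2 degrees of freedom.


Step 1: Rank x and y separately (midranks; no ties here).
rank(x): 12->5, 3->2, 9->4, 13->6, 2->1, 5->3, 17->8, 15->7
rank(y): 8->8, 2->2, 4->4, 3->3, 1->1, 6->6, 5->5, 7->7
Step 2: d_i = R_x(i) - R_y(i); compute d_i^2.
  (5-8)^2=9, (2-2)^2=0, (4-4)^2=0, (6-3)^2=9, (1-1)^2=0, (3-6)^2=9, (8-5)^2=9, (7-7)^2=0
sum(d^2) = 36.
Step 3: rho = 1 - 6*36 / (8*(8^2 - 1)) = 1 - 216/504 = 0.571429.
Step 4: Under H0, t = rho * sqrt((n-2)/(1-rho^2)) = 1.7056 ~ t(6).
Step 5: Two-sided p-value from the t-distribution with 6 df = 0.138960.
Step 6: alpha = 0.05. fail to reject H0.

rho = 0.5714, p = 0.138960, fail to reject H0 at alpha = 0.05.


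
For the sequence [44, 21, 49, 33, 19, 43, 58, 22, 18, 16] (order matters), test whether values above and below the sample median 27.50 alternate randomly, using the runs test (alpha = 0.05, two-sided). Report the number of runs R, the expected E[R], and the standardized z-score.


Step 1: Compute median = 27.50; label A = above, B = below.
Labels in order: ABAABAABBB  (n_A = 5, n_B = 5)
Step 2: Count runs R = 6.
Step 3: Under H0 (random ordering), E[R] = 2*n_A*n_B/(n_A+n_B) + 1 = 2*5*5/10 + 1 = 6.0000.
        Var[R] = 2*n_A*n_B*(2*n_A*n_B - n_A - n_B) / ((n_A+n_B)^2 * (n_A+n_B-1)) = 2000/900 = 2.2222.
        SD[R] = 1.4907.
Step 4: R = E[R], so z = 0 with no continuity correction.
Step 5: Two-sided p-value via normal approximation = 2*(1 - Phi(|z|)) = 1.000000.
Step 6: alpha = 0.05. fail to reject H0.

R = 6, z = 0.0000, p = 1.000000, fail to reject H0.


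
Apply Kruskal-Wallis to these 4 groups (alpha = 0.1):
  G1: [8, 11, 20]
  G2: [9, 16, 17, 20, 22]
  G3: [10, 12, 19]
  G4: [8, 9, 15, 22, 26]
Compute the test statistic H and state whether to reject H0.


Step 1: Combine all N = 16 observations and assign midranks.
sorted (value, group, rank): (8,G1,1.5), (8,G4,1.5), (9,G2,3.5), (9,G4,3.5), (10,G3,5), (11,G1,6), (12,G3,7), (15,G4,8), (16,G2,9), (17,G2,10), (19,G3,11), (20,G1,12.5), (20,G2,12.5), (22,G2,14.5), (22,G4,14.5), (26,G4,16)
Step 2: Sum ranks within each group.
R_1 = 20 (n_1 = 3)
R_2 = 49.5 (n_2 = 5)
R_3 = 23 (n_3 = 3)
R_4 = 43.5 (n_4 = 5)
Step 3: H = 12/(N(N+1)) * sum(R_i^2/n_i) - 3(N+1)
     = 12/(16*17) * (20^2/3 + 49.5^2/5 + 23^2/3 + 43.5^2/5) - 3*17
     = 0.044118 * 1178.17 - 51
     = 0.977941.
Step 4: Ties present; correction factor C = 1 - 24/(16^3 - 16) = 0.994118. Corrected H = 0.977941 / 0.994118 = 0.983728.
Step 5: Under H0, H ~ chi^2(3); p-value = 0.805189.
Step 6: alpha = 0.1. fail to reject H0.

H = 0.9837, df = 3, p = 0.805189, fail to reject H0.


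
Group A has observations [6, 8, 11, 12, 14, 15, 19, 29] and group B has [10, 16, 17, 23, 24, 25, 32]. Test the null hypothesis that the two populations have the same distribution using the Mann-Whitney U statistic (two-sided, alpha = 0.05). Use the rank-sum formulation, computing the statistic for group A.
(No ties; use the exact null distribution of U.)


Step 1: Combine and sort all 15 observations; assign midranks.
sorted (value, group): (6,X), (8,X), (10,Y), (11,X), (12,X), (14,X), (15,X), (16,Y), (17,Y), (19,X), (23,Y), (24,Y), (25,Y), (29,X), (32,Y)
ranks: 6->1, 8->2, 10->3, 11->4, 12->5, 14->6, 15->7, 16->8, 17->9, 19->10, 23->11, 24->12, 25->13, 29->14, 32->15
Step 2: Rank sum for X: R1 = 1 + 2 + 4 + 5 + 6 + 7 + 10 + 14 = 49.
Step 3: U_X = R1 - n1(n1+1)/2 = 49 - 8*9/2 = 49 - 36 = 13.
       U_Y = n1*n2 - U_X = 56 - 13 = 43.
Step 4: No ties, so the exact null distribution of U (based on enumerating the C(15,8) = 6435 equally likely rank assignments) gives the two-sided p-value.
Step 5: p-value = 0.093862; compare to alpha = 0.05. fail to reject H0.

U_X = 13, p = 0.093862, fail to reject H0 at alpha = 0.05.


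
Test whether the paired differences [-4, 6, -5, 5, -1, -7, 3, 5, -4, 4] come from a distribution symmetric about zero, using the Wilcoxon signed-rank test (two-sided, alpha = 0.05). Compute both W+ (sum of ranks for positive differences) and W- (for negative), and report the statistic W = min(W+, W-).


Step 1: Drop any zero differences (none here) and take |d_i|.
|d| = [4, 6, 5, 5, 1, 7, 3, 5, 4, 4]
Step 2: Midrank |d_i| (ties get averaged ranks).
ranks: |4|->4, |6|->9, |5|->7, |5|->7, |1|->1, |7|->10, |3|->2, |5|->7, |4|->4, |4|->4
Step 3: Attach original signs; sum ranks with positive sign and with negative sign.
W+ = 9 + 7 + 2 + 7 + 4 = 29
W- = 4 + 7 + 1 + 10 + 4 = 26
(Check: W+ + W- = 55 should equal n(n+1)/2 = 55.)
Step 4: Test statistic W = min(W+, W-) = 26.
Step 5: Ties in |d|, so use the tie-corrected normal approximation.
        E[W] = n(n+1)/4 = 10*11/4 = 27.5.
        Tie groups: |d|=4 (t=3), |d|=5 (t=3); sum(t^3 - t) = 48.
        Var[W] = n(n+1)(2n+1)/24 - sum(t^3-t)/48 = 2310/24 - 48/48 = 95.25.
        z = (W - E[W]) / sqrt(Var[W]) = (26 - 27.5) / 9.7596 = -0.1537.
        Two-sided p = 2*Phi(z) = 0.877850.
Step 6: alpha = 0.05. fail to reject H0.

W+ = 29, W- = 26, W = min = 26, p = 0.877850, fail to reject H0.


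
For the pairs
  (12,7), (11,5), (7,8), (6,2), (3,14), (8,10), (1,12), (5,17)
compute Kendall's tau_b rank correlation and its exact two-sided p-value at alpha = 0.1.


Step 1: Enumerate the 28 unordered pairs (i,j) with i<j and classify each by sign(x_j-x_i) * sign(y_j-y_i).
  (1,2):dx=-1,dy=-2->C; (1,3):dx=-5,dy=+1->D; (1,4):dx=-6,dy=-5->C; (1,5):dx=-9,dy=+7->D
  (1,6):dx=-4,dy=+3->D; (1,7):dx=-11,dy=+5->D; (1,8):dx=-7,dy=+10->D; (2,3):dx=-4,dy=+3->D
  (2,4):dx=-5,dy=-3->C; (2,5):dx=-8,dy=+9->D; (2,6):dx=-3,dy=+5->D; (2,7):dx=-10,dy=+7->D
  (2,8):dx=-6,dy=+12->D; (3,4):dx=-1,dy=-6->C; (3,5):dx=-4,dy=+6->D; (3,6):dx=+1,dy=+2->C
  (3,7):dx=-6,dy=+4->D; (3,8):dx=-2,dy=+9->D; (4,5):dx=-3,dy=+12->D; (4,6):dx=+2,dy=+8->C
  (4,7):dx=-5,dy=+10->D; (4,8):dx=-1,dy=+15->D; (5,6):dx=+5,dy=-4->D; (5,7):dx=-2,dy=-2->C
  (5,8):dx=+2,dy=+3->C; (6,7):dx=-7,dy=+2->D; (6,8):dx=-3,dy=+7->D; (7,8):dx=+4,dy=+5->C
Step 2: C = 9, D = 19, total pairs = 28.
Step 3: tau = (C - D)/(n(n-1)/2) = (9 - 19)/28 = -0.357143.
Step 4: Exact two-sided p-value (enumerate n! = 40320 permutations of y under H0): p = 0.275099.
Step 5: alpha = 0.1. fail to reject H0.

tau_b = -0.3571 (C=9, D=19), p = 0.275099, fail to reject H0.


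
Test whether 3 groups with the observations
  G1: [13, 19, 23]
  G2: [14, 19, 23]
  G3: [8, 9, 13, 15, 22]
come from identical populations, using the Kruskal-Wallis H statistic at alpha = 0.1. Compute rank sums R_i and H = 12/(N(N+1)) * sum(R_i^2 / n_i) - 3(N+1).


Step 1: Combine all N = 11 observations and assign midranks.
sorted (value, group, rank): (8,G3,1), (9,G3,2), (13,G1,3.5), (13,G3,3.5), (14,G2,5), (15,G3,6), (19,G1,7.5), (19,G2,7.5), (22,G3,9), (23,G1,10.5), (23,G2,10.5)
Step 2: Sum ranks within each group.
R_1 = 21.5 (n_1 = 3)
R_2 = 23 (n_2 = 3)
R_3 = 21.5 (n_3 = 5)
Step 3: H = 12/(N(N+1)) * sum(R_i^2/n_i) - 3(N+1)
     = 12/(11*12) * (21.5^2/3 + 23^2/3 + 21.5^2/5) - 3*12
     = 0.090909 * 422.867 - 36
     = 2.442424.
Step 4: Ties present; correction factor C = 1 - 18/(11^3 - 11) = 0.986364. Corrected H = 2.442424 / 0.986364 = 2.476190.
Step 5: Under H0, H ~ chi^2(2); p-value = 0.289936.
Step 6: alpha = 0.1. fail to reject H0.

H = 2.4762, df = 2, p = 0.289936, fail to reject H0.


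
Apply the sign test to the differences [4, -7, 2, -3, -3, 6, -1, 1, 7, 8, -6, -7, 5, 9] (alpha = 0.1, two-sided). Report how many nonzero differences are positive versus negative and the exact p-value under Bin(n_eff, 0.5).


Step 1: Discard zero differences. Original n = 14; n_eff = number of nonzero differences = 14.
Nonzero differences (with sign): +4, -7, +2, -3, -3, +6, -1, +1, +7, +8, -6, -7, +5, +9
Step 2: Count signs: positive = 8, negative = 6.
Step 3: Under H0: P(positive) = 0.5, so the number of positives S ~ Bin(14, 0.5).
Step 4: Two-sided exact p-value = sum of Bin(14,0.5) probabilities at or below the observed probability = 0.790527.
Step 5: alpha = 0.1. fail to reject H0.

n_eff = 14, pos = 8, neg = 6, p = 0.790527, fail to reject H0.


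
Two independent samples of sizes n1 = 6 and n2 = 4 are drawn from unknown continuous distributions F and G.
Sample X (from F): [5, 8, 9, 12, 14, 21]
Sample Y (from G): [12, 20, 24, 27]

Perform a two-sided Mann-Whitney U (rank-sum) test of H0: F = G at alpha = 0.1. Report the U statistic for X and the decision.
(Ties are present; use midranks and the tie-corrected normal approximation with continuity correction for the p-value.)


Step 1: Combine and sort all 10 observations; assign midranks.
sorted (value, group): (5,X), (8,X), (9,X), (12,X), (12,Y), (14,X), (20,Y), (21,X), (24,Y), (27,Y)
ranks: 5->1, 8->2, 9->3, 12->4.5, 12->4.5, 14->6, 20->7, 21->8, 24->9, 27->10
Step 2: Rank sum for X: R1 = 1 + 2 + 3 + 4.5 + 6 + 8 = 24.5.
Step 3: U_X = R1 - n1(n1+1)/2 = 24.5 - 6*7/2 = 24.5 - 21 = 3.5.
       U_Y = n1*n2 - U_X = 24 - 3.5 = 20.5.
Step 4: Ties are present, so use the tie-corrected normal approximation (with continuity correction) for the p-value.
Step 5: p-value = 0.087118; compare to alpha = 0.1. reject H0.

U_X = 3.5, p = 0.087118, reject H0 at alpha = 0.1.


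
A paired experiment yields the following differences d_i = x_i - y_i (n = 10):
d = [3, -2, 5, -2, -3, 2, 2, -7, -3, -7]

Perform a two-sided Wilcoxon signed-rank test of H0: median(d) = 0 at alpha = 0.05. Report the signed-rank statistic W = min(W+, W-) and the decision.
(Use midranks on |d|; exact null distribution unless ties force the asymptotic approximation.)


Step 1: Drop any zero differences (none here) and take |d_i|.
|d| = [3, 2, 5, 2, 3, 2, 2, 7, 3, 7]
Step 2: Midrank |d_i| (ties get averaged ranks).
ranks: |3|->6, |2|->2.5, |5|->8, |2|->2.5, |3|->6, |2|->2.5, |2|->2.5, |7|->9.5, |3|->6, |7|->9.5
Step 3: Attach original signs; sum ranks with positive sign and with negative sign.
W+ = 6 + 8 + 2.5 + 2.5 = 19
W- = 2.5 + 2.5 + 6 + 9.5 + 6 + 9.5 = 36
(Check: W+ + W- = 55 should equal n(n+1)/2 = 55.)
Step 4: Test statistic W = min(W+, W-) = 19.
Step 5: Ties in |d|, so use the tie-corrected normal approximation.
        E[W] = n(n+1)/4 = 10*11/4 = 27.5.
        Tie groups: |d|=2 (t=4), |d|=3 (t=3), |d|=7 (t=2); sum(t^3 - t) = 90.
        Var[W] = n(n+1)(2n+1)/24 - sum(t^3-t)/48 = 2310/24 - 90/48 = 94.375.
        z = (W - E[W]) / sqrt(Var[W]) = (19 - 27.5) / 9.7147 = -0.8750.
        Two-sided p = 2*Phi(z) = 0.381593.
Step 6: alpha = 0.05. fail to reject H0.

W+ = 19, W- = 36, W = min = 19, p = 0.381593, fail to reject H0.


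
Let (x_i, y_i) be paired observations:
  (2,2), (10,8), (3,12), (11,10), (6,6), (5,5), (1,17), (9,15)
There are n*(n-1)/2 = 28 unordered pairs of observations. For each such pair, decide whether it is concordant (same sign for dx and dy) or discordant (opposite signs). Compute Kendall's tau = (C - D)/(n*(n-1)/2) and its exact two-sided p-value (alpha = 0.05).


Step 1: Enumerate the 28 unordered pairs (i,j) with i<j and classify each by sign(x_j-x_i) * sign(y_j-y_i).
  (1,2):dx=+8,dy=+6->C; (1,3):dx=+1,dy=+10->C; (1,4):dx=+9,dy=+8->C; (1,5):dx=+4,dy=+4->C
  (1,6):dx=+3,dy=+3->C; (1,7):dx=-1,dy=+15->D; (1,8):dx=+7,dy=+13->C; (2,3):dx=-7,dy=+4->D
  (2,4):dx=+1,dy=+2->C; (2,5):dx=-4,dy=-2->C; (2,6):dx=-5,dy=-3->C; (2,7):dx=-9,dy=+9->D
  (2,8):dx=-1,dy=+7->D; (3,4):dx=+8,dy=-2->D; (3,5):dx=+3,dy=-6->D; (3,6):dx=+2,dy=-7->D
  (3,7):dx=-2,dy=+5->D; (3,8):dx=+6,dy=+3->C; (4,5):dx=-5,dy=-4->C; (4,6):dx=-6,dy=-5->C
  (4,7):dx=-10,dy=+7->D; (4,8):dx=-2,dy=+5->D; (5,6):dx=-1,dy=-1->C; (5,7):dx=-5,dy=+11->D
  (5,8):dx=+3,dy=+9->C; (6,7):dx=-4,dy=+12->D; (6,8):dx=+4,dy=+10->C; (7,8):dx=+8,dy=-2->D
Step 2: C = 15, D = 13, total pairs = 28.
Step 3: tau = (C - D)/(n(n-1)/2) = (15 - 13)/28 = 0.071429.
Step 4: Exact two-sided p-value (enumerate n! = 40320 permutations of y under H0): p = 0.904861.
Step 5: alpha = 0.05. fail to reject H0.

tau_b = 0.0714 (C=15, D=13), p = 0.904861, fail to reject H0.


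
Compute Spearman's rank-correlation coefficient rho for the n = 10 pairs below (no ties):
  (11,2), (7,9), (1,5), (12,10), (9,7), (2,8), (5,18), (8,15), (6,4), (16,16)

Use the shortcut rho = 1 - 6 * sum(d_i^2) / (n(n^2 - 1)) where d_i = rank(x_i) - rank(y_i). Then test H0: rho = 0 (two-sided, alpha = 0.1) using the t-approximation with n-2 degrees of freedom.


Step 1: Rank x and y separately (midranks; no ties here).
rank(x): 11->8, 7->5, 1->1, 12->9, 9->7, 2->2, 5->3, 8->6, 6->4, 16->10
rank(y): 2->1, 9->6, 5->3, 10->7, 7->4, 8->5, 18->10, 15->8, 4->2, 16->9
Step 2: d_i = R_x(i) - R_y(i); compute d_i^2.
  (8-1)^2=49, (5-6)^2=1, (1-3)^2=4, (9-7)^2=4, (7-4)^2=9, (2-5)^2=9, (3-10)^2=49, (6-8)^2=4, (4-2)^2=4, (10-9)^2=1
sum(d^2) = 134.
Step 3: rho = 1 - 6*134 / (10*(10^2 - 1)) = 1 - 804/990 = 0.187879.
Step 4: Under H0, t = rho * sqrt((n-2)/(1-rho^2)) = 0.5410 ~ t(8).
Step 5: Two-sided p-value from the t-distribution with 8 df = 0.603218.
Step 6: alpha = 0.1. fail to reject H0.

rho = 0.1879, p = 0.603218, fail to reject H0 at alpha = 0.1.


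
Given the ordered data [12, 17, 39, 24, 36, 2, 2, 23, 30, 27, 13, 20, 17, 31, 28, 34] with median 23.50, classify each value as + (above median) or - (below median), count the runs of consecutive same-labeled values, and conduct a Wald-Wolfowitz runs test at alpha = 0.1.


Step 1: Compute median = 23.50; label A = above, B = below.
Labels in order: BBAAABBBAABBBAAA  (n_A = 8, n_B = 8)
Step 2: Count runs R = 6.
Step 3: Under H0 (random ordering), E[R] = 2*n_A*n_B/(n_A+n_B) + 1 = 2*8*8/16 + 1 = 9.0000.
        Var[R] = 2*n_A*n_B*(2*n_A*n_B - n_A - n_B) / ((n_A+n_B)^2 * (n_A+n_B-1)) = 14336/3840 = 3.7333.
        SD[R] = 1.9322.
Step 4: Continuity-corrected z = (R + 0.5 - E[R]) / SD[R] = (6 + 0.5 - 9.0000) / 1.9322 = -1.2939.
Step 5: Two-sided p-value via normal approximation = 2*(1 - Phi(|z|)) = 0.195709.
Step 6: alpha = 0.1. fail to reject H0.

R = 6, z = -1.2939, p = 0.195709, fail to reject H0.


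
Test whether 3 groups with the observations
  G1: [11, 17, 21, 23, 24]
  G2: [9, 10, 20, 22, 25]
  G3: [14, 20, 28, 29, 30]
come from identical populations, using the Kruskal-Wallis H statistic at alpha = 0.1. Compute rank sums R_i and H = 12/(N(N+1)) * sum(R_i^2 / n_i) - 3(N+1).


Step 1: Combine all N = 15 observations and assign midranks.
sorted (value, group, rank): (9,G2,1), (10,G2,2), (11,G1,3), (14,G3,4), (17,G1,5), (20,G2,6.5), (20,G3,6.5), (21,G1,8), (22,G2,9), (23,G1,10), (24,G1,11), (25,G2,12), (28,G3,13), (29,G3,14), (30,G3,15)
Step 2: Sum ranks within each group.
R_1 = 37 (n_1 = 5)
R_2 = 30.5 (n_2 = 5)
R_3 = 52.5 (n_3 = 5)
Step 3: H = 12/(N(N+1)) * sum(R_i^2/n_i) - 3(N+1)
     = 12/(15*16) * (37^2/5 + 30.5^2/5 + 52.5^2/5) - 3*16
     = 0.050000 * 1011.1 - 48
     = 2.555000.
Step 4: Ties present; correction factor C = 1 - 6/(15^3 - 15) = 0.998214. Corrected H = 2.555000 / 0.998214 = 2.559571.
Step 5: Under H0, H ~ chi^2(2); p-value = 0.278097.
Step 6: alpha = 0.1. fail to reject H0.

H = 2.5596, df = 2, p = 0.278097, fail to reject H0.


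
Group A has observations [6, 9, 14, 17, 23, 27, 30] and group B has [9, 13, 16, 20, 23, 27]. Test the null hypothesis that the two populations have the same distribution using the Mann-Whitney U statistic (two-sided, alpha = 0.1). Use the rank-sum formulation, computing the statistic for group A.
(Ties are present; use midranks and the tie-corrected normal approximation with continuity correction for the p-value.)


Step 1: Combine and sort all 13 observations; assign midranks.
sorted (value, group): (6,X), (9,X), (9,Y), (13,Y), (14,X), (16,Y), (17,X), (20,Y), (23,X), (23,Y), (27,X), (27,Y), (30,X)
ranks: 6->1, 9->2.5, 9->2.5, 13->4, 14->5, 16->6, 17->7, 20->8, 23->9.5, 23->9.5, 27->11.5, 27->11.5, 30->13
Step 2: Rank sum for X: R1 = 1 + 2.5 + 5 + 7 + 9.5 + 11.5 + 13 = 49.5.
Step 3: U_X = R1 - n1(n1+1)/2 = 49.5 - 7*8/2 = 49.5 - 28 = 21.5.
       U_Y = n1*n2 - U_X = 42 - 21.5 = 20.5.
Step 4: Ties are present, so use the tie-corrected normal approximation (with continuity correction) for the p-value.
Step 5: p-value = 1.000000; compare to alpha = 0.1. fail to reject H0.

U_X = 21.5, p = 1.000000, fail to reject H0 at alpha = 0.1.
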